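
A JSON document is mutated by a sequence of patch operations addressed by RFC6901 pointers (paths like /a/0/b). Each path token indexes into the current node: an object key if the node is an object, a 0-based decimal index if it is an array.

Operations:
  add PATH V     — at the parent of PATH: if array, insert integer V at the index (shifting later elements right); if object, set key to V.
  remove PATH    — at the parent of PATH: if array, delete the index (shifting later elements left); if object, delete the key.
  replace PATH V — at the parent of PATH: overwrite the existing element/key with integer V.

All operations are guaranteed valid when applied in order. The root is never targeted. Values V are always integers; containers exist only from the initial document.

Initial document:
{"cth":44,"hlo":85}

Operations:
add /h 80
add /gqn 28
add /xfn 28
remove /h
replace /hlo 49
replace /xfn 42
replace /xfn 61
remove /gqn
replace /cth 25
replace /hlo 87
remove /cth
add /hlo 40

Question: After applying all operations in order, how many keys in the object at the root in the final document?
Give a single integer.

Answer: 2

Derivation:
After op 1 (add /h 80): {"cth":44,"h":80,"hlo":85}
After op 2 (add /gqn 28): {"cth":44,"gqn":28,"h":80,"hlo":85}
After op 3 (add /xfn 28): {"cth":44,"gqn":28,"h":80,"hlo":85,"xfn":28}
After op 4 (remove /h): {"cth":44,"gqn":28,"hlo":85,"xfn":28}
After op 5 (replace /hlo 49): {"cth":44,"gqn":28,"hlo":49,"xfn":28}
After op 6 (replace /xfn 42): {"cth":44,"gqn":28,"hlo":49,"xfn":42}
After op 7 (replace /xfn 61): {"cth":44,"gqn":28,"hlo":49,"xfn":61}
After op 8 (remove /gqn): {"cth":44,"hlo":49,"xfn":61}
After op 9 (replace /cth 25): {"cth":25,"hlo":49,"xfn":61}
After op 10 (replace /hlo 87): {"cth":25,"hlo":87,"xfn":61}
After op 11 (remove /cth): {"hlo":87,"xfn":61}
After op 12 (add /hlo 40): {"hlo":40,"xfn":61}
Size at the root: 2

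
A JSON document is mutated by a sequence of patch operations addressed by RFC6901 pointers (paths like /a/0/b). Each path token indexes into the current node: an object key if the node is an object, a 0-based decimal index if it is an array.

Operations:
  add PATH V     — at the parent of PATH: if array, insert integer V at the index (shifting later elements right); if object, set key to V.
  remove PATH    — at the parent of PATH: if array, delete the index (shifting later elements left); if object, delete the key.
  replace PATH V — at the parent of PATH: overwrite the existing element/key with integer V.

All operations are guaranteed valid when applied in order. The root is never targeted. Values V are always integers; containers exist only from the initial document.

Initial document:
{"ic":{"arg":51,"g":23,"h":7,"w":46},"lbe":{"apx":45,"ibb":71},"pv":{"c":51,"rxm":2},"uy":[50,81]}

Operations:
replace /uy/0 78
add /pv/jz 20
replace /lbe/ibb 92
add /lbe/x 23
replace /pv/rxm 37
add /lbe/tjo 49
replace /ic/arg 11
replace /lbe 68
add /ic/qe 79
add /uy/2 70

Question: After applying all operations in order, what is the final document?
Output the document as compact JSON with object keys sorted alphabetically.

Answer: {"ic":{"arg":11,"g":23,"h":7,"qe":79,"w":46},"lbe":68,"pv":{"c":51,"jz":20,"rxm":37},"uy":[78,81,70]}

Derivation:
After op 1 (replace /uy/0 78): {"ic":{"arg":51,"g":23,"h":7,"w":46},"lbe":{"apx":45,"ibb":71},"pv":{"c":51,"rxm":2},"uy":[78,81]}
After op 2 (add /pv/jz 20): {"ic":{"arg":51,"g":23,"h":7,"w":46},"lbe":{"apx":45,"ibb":71},"pv":{"c":51,"jz":20,"rxm":2},"uy":[78,81]}
After op 3 (replace /lbe/ibb 92): {"ic":{"arg":51,"g":23,"h":7,"w":46},"lbe":{"apx":45,"ibb":92},"pv":{"c":51,"jz":20,"rxm":2},"uy":[78,81]}
After op 4 (add /lbe/x 23): {"ic":{"arg":51,"g":23,"h":7,"w":46},"lbe":{"apx":45,"ibb":92,"x":23},"pv":{"c":51,"jz":20,"rxm":2},"uy":[78,81]}
After op 5 (replace /pv/rxm 37): {"ic":{"arg":51,"g":23,"h":7,"w":46},"lbe":{"apx":45,"ibb":92,"x":23},"pv":{"c":51,"jz":20,"rxm":37},"uy":[78,81]}
After op 6 (add /lbe/tjo 49): {"ic":{"arg":51,"g":23,"h":7,"w":46},"lbe":{"apx":45,"ibb":92,"tjo":49,"x":23},"pv":{"c":51,"jz":20,"rxm":37},"uy":[78,81]}
After op 7 (replace /ic/arg 11): {"ic":{"arg":11,"g":23,"h":7,"w":46},"lbe":{"apx":45,"ibb":92,"tjo":49,"x":23},"pv":{"c":51,"jz":20,"rxm":37},"uy":[78,81]}
After op 8 (replace /lbe 68): {"ic":{"arg":11,"g":23,"h":7,"w":46},"lbe":68,"pv":{"c":51,"jz":20,"rxm":37},"uy":[78,81]}
After op 9 (add /ic/qe 79): {"ic":{"arg":11,"g":23,"h":7,"qe":79,"w":46},"lbe":68,"pv":{"c":51,"jz":20,"rxm":37},"uy":[78,81]}
After op 10 (add /uy/2 70): {"ic":{"arg":11,"g":23,"h":7,"qe":79,"w":46},"lbe":68,"pv":{"c":51,"jz":20,"rxm":37},"uy":[78,81,70]}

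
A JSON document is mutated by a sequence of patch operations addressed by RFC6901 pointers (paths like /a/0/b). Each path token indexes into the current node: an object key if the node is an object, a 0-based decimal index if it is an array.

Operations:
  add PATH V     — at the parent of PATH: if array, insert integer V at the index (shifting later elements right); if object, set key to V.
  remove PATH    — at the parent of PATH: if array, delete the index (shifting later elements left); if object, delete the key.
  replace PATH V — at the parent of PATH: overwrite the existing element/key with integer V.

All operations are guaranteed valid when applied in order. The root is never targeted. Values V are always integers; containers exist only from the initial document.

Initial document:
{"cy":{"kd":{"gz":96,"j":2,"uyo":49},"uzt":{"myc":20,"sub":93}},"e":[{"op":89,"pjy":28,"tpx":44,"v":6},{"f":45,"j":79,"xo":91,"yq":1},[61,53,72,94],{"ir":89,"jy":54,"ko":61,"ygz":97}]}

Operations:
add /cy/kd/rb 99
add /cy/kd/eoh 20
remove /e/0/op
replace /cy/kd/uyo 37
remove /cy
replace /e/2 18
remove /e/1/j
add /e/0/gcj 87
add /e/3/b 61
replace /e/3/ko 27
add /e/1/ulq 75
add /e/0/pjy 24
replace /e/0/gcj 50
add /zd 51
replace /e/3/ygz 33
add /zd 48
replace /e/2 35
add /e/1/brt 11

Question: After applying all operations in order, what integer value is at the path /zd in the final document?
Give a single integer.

Answer: 48

Derivation:
After op 1 (add /cy/kd/rb 99): {"cy":{"kd":{"gz":96,"j":2,"rb":99,"uyo":49},"uzt":{"myc":20,"sub":93}},"e":[{"op":89,"pjy":28,"tpx":44,"v":6},{"f":45,"j":79,"xo":91,"yq":1},[61,53,72,94],{"ir":89,"jy":54,"ko":61,"ygz":97}]}
After op 2 (add /cy/kd/eoh 20): {"cy":{"kd":{"eoh":20,"gz":96,"j":2,"rb":99,"uyo":49},"uzt":{"myc":20,"sub":93}},"e":[{"op":89,"pjy":28,"tpx":44,"v":6},{"f":45,"j":79,"xo":91,"yq":1},[61,53,72,94],{"ir":89,"jy":54,"ko":61,"ygz":97}]}
After op 3 (remove /e/0/op): {"cy":{"kd":{"eoh":20,"gz":96,"j":2,"rb":99,"uyo":49},"uzt":{"myc":20,"sub":93}},"e":[{"pjy":28,"tpx":44,"v":6},{"f":45,"j":79,"xo":91,"yq":1},[61,53,72,94],{"ir":89,"jy":54,"ko":61,"ygz":97}]}
After op 4 (replace /cy/kd/uyo 37): {"cy":{"kd":{"eoh":20,"gz":96,"j":2,"rb":99,"uyo":37},"uzt":{"myc":20,"sub":93}},"e":[{"pjy":28,"tpx":44,"v":6},{"f":45,"j":79,"xo":91,"yq":1},[61,53,72,94],{"ir":89,"jy":54,"ko":61,"ygz":97}]}
After op 5 (remove /cy): {"e":[{"pjy":28,"tpx":44,"v":6},{"f":45,"j":79,"xo":91,"yq":1},[61,53,72,94],{"ir":89,"jy":54,"ko":61,"ygz":97}]}
After op 6 (replace /e/2 18): {"e":[{"pjy":28,"tpx":44,"v":6},{"f":45,"j":79,"xo":91,"yq":1},18,{"ir":89,"jy":54,"ko":61,"ygz":97}]}
After op 7 (remove /e/1/j): {"e":[{"pjy":28,"tpx":44,"v":6},{"f":45,"xo":91,"yq":1},18,{"ir":89,"jy":54,"ko":61,"ygz":97}]}
After op 8 (add /e/0/gcj 87): {"e":[{"gcj":87,"pjy":28,"tpx":44,"v":6},{"f":45,"xo":91,"yq":1},18,{"ir":89,"jy":54,"ko":61,"ygz":97}]}
After op 9 (add /e/3/b 61): {"e":[{"gcj":87,"pjy":28,"tpx":44,"v":6},{"f":45,"xo":91,"yq":1},18,{"b":61,"ir":89,"jy":54,"ko":61,"ygz":97}]}
After op 10 (replace /e/3/ko 27): {"e":[{"gcj":87,"pjy":28,"tpx":44,"v":6},{"f":45,"xo":91,"yq":1},18,{"b":61,"ir":89,"jy":54,"ko":27,"ygz":97}]}
After op 11 (add /e/1/ulq 75): {"e":[{"gcj":87,"pjy":28,"tpx":44,"v":6},{"f":45,"ulq":75,"xo":91,"yq":1},18,{"b":61,"ir":89,"jy":54,"ko":27,"ygz":97}]}
After op 12 (add /e/0/pjy 24): {"e":[{"gcj":87,"pjy":24,"tpx":44,"v":6},{"f":45,"ulq":75,"xo":91,"yq":1},18,{"b":61,"ir":89,"jy":54,"ko":27,"ygz":97}]}
After op 13 (replace /e/0/gcj 50): {"e":[{"gcj":50,"pjy":24,"tpx":44,"v":6},{"f":45,"ulq":75,"xo":91,"yq":1},18,{"b":61,"ir":89,"jy":54,"ko":27,"ygz":97}]}
After op 14 (add /zd 51): {"e":[{"gcj":50,"pjy":24,"tpx":44,"v":6},{"f":45,"ulq":75,"xo":91,"yq":1},18,{"b":61,"ir":89,"jy":54,"ko":27,"ygz":97}],"zd":51}
After op 15 (replace /e/3/ygz 33): {"e":[{"gcj":50,"pjy":24,"tpx":44,"v":6},{"f":45,"ulq":75,"xo":91,"yq":1},18,{"b":61,"ir":89,"jy":54,"ko":27,"ygz":33}],"zd":51}
After op 16 (add /zd 48): {"e":[{"gcj":50,"pjy":24,"tpx":44,"v":6},{"f":45,"ulq":75,"xo":91,"yq":1},18,{"b":61,"ir":89,"jy":54,"ko":27,"ygz":33}],"zd":48}
After op 17 (replace /e/2 35): {"e":[{"gcj":50,"pjy":24,"tpx":44,"v":6},{"f":45,"ulq":75,"xo":91,"yq":1},35,{"b":61,"ir":89,"jy":54,"ko":27,"ygz":33}],"zd":48}
After op 18 (add /e/1/brt 11): {"e":[{"gcj":50,"pjy":24,"tpx":44,"v":6},{"brt":11,"f":45,"ulq":75,"xo":91,"yq":1},35,{"b":61,"ir":89,"jy":54,"ko":27,"ygz":33}],"zd":48}
Value at /zd: 48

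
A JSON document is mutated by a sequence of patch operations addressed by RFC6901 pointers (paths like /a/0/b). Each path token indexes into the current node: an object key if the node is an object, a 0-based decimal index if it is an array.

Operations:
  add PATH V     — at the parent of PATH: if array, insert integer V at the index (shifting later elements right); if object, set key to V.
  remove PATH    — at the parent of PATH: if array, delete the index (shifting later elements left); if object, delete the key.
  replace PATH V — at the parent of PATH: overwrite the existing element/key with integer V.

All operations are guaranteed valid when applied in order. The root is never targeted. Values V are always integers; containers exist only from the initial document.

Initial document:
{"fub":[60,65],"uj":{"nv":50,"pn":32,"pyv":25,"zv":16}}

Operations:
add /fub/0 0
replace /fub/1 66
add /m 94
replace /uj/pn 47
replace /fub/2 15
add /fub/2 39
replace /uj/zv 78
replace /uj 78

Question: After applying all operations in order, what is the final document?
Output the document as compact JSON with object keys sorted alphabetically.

Answer: {"fub":[0,66,39,15],"m":94,"uj":78}

Derivation:
After op 1 (add /fub/0 0): {"fub":[0,60,65],"uj":{"nv":50,"pn":32,"pyv":25,"zv":16}}
After op 2 (replace /fub/1 66): {"fub":[0,66,65],"uj":{"nv":50,"pn":32,"pyv":25,"zv":16}}
After op 3 (add /m 94): {"fub":[0,66,65],"m":94,"uj":{"nv":50,"pn":32,"pyv":25,"zv":16}}
After op 4 (replace /uj/pn 47): {"fub":[0,66,65],"m":94,"uj":{"nv":50,"pn":47,"pyv":25,"zv":16}}
After op 5 (replace /fub/2 15): {"fub":[0,66,15],"m":94,"uj":{"nv":50,"pn":47,"pyv":25,"zv":16}}
After op 6 (add /fub/2 39): {"fub":[0,66,39,15],"m":94,"uj":{"nv":50,"pn":47,"pyv":25,"zv":16}}
After op 7 (replace /uj/zv 78): {"fub":[0,66,39,15],"m":94,"uj":{"nv":50,"pn":47,"pyv":25,"zv":78}}
After op 8 (replace /uj 78): {"fub":[0,66,39,15],"m":94,"uj":78}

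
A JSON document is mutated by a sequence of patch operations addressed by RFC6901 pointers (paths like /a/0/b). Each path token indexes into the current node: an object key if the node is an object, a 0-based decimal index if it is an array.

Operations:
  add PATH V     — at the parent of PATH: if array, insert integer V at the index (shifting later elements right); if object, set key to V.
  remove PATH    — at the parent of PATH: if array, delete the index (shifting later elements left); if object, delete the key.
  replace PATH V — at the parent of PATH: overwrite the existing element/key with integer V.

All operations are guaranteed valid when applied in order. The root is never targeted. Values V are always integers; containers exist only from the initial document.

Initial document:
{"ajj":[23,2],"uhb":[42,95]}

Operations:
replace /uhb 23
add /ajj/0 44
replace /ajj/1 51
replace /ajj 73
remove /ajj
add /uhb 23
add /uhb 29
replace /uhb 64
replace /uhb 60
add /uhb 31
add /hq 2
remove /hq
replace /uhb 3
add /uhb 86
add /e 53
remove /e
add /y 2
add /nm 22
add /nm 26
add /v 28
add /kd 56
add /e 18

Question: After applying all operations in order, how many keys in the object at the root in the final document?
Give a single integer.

Answer: 6

Derivation:
After op 1 (replace /uhb 23): {"ajj":[23,2],"uhb":23}
After op 2 (add /ajj/0 44): {"ajj":[44,23,2],"uhb":23}
After op 3 (replace /ajj/1 51): {"ajj":[44,51,2],"uhb":23}
After op 4 (replace /ajj 73): {"ajj":73,"uhb":23}
After op 5 (remove /ajj): {"uhb":23}
After op 6 (add /uhb 23): {"uhb":23}
After op 7 (add /uhb 29): {"uhb":29}
After op 8 (replace /uhb 64): {"uhb":64}
After op 9 (replace /uhb 60): {"uhb":60}
After op 10 (add /uhb 31): {"uhb":31}
After op 11 (add /hq 2): {"hq":2,"uhb":31}
After op 12 (remove /hq): {"uhb":31}
After op 13 (replace /uhb 3): {"uhb":3}
After op 14 (add /uhb 86): {"uhb":86}
After op 15 (add /e 53): {"e":53,"uhb":86}
After op 16 (remove /e): {"uhb":86}
After op 17 (add /y 2): {"uhb":86,"y":2}
After op 18 (add /nm 22): {"nm":22,"uhb":86,"y":2}
After op 19 (add /nm 26): {"nm":26,"uhb":86,"y":2}
After op 20 (add /v 28): {"nm":26,"uhb":86,"v":28,"y":2}
After op 21 (add /kd 56): {"kd":56,"nm":26,"uhb":86,"v":28,"y":2}
After op 22 (add /e 18): {"e":18,"kd":56,"nm":26,"uhb":86,"v":28,"y":2}
Size at the root: 6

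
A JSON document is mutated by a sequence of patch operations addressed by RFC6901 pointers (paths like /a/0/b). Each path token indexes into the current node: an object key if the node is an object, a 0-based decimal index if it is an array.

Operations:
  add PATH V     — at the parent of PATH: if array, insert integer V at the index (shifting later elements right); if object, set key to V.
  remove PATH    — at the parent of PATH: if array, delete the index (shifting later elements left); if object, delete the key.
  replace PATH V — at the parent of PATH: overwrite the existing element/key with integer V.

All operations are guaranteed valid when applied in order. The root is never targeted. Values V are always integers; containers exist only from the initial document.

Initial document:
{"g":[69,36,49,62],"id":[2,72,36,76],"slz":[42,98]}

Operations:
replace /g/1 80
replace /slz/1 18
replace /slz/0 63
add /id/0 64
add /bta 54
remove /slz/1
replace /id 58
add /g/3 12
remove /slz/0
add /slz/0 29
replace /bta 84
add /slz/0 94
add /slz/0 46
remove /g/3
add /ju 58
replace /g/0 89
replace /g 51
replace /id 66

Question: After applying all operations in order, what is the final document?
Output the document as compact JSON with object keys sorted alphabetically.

Answer: {"bta":84,"g":51,"id":66,"ju":58,"slz":[46,94,29]}

Derivation:
After op 1 (replace /g/1 80): {"g":[69,80,49,62],"id":[2,72,36,76],"slz":[42,98]}
After op 2 (replace /slz/1 18): {"g":[69,80,49,62],"id":[2,72,36,76],"slz":[42,18]}
After op 3 (replace /slz/0 63): {"g":[69,80,49,62],"id":[2,72,36,76],"slz":[63,18]}
After op 4 (add /id/0 64): {"g":[69,80,49,62],"id":[64,2,72,36,76],"slz":[63,18]}
After op 5 (add /bta 54): {"bta":54,"g":[69,80,49,62],"id":[64,2,72,36,76],"slz":[63,18]}
After op 6 (remove /slz/1): {"bta":54,"g":[69,80,49,62],"id":[64,2,72,36,76],"slz":[63]}
After op 7 (replace /id 58): {"bta":54,"g":[69,80,49,62],"id":58,"slz":[63]}
After op 8 (add /g/3 12): {"bta":54,"g":[69,80,49,12,62],"id":58,"slz":[63]}
After op 9 (remove /slz/0): {"bta":54,"g":[69,80,49,12,62],"id":58,"slz":[]}
After op 10 (add /slz/0 29): {"bta":54,"g":[69,80,49,12,62],"id":58,"slz":[29]}
After op 11 (replace /bta 84): {"bta":84,"g":[69,80,49,12,62],"id":58,"slz":[29]}
After op 12 (add /slz/0 94): {"bta":84,"g":[69,80,49,12,62],"id":58,"slz":[94,29]}
After op 13 (add /slz/0 46): {"bta":84,"g":[69,80,49,12,62],"id":58,"slz":[46,94,29]}
After op 14 (remove /g/3): {"bta":84,"g":[69,80,49,62],"id":58,"slz":[46,94,29]}
After op 15 (add /ju 58): {"bta":84,"g":[69,80,49,62],"id":58,"ju":58,"slz":[46,94,29]}
After op 16 (replace /g/0 89): {"bta":84,"g":[89,80,49,62],"id":58,"ju":58,"slz":[46,94,29]}
After op 17 (replace /g 51): {"bta":84,"g":51,"id":58,"ju":58,"slz":[46,94,29]}
After op 18 (replace /id 66): {"bta":84,"g":51,"id":66,"ju":58,"slz":[46,94,29]}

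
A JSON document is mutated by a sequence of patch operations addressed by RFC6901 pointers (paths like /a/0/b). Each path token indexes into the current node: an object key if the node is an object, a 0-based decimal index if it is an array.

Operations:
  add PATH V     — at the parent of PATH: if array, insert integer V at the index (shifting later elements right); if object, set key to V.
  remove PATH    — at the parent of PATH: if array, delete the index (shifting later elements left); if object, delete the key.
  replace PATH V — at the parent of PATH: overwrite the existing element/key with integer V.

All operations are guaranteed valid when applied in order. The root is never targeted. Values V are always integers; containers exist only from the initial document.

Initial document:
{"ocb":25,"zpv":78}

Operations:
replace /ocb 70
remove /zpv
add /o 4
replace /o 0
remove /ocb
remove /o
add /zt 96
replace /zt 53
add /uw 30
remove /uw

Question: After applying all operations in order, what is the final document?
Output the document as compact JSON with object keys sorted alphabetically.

Answer: {"zt":53}

Derivation:
After op 1 (replace /ocb 70): {"ocb":70,"zpv":78}
After op 2 (remove /zpv): {"ocb":70}
After op 3 (add /o 4): {"o":4,"ocb":70}
After op 4 (replace /o 0): {"o":0,"ocb":70}
After op 5 (remove /ocb): {"o":0}
After op 6 (remove /o): {}
After op 7 (add /zt 96): {"zt":96}
After op 8 (replace /zt 53): {"zt":53}
After op 9 (add /uw 30): {"uw":30,"zt":53}
After op 10 (remove /uw): {"zt":53}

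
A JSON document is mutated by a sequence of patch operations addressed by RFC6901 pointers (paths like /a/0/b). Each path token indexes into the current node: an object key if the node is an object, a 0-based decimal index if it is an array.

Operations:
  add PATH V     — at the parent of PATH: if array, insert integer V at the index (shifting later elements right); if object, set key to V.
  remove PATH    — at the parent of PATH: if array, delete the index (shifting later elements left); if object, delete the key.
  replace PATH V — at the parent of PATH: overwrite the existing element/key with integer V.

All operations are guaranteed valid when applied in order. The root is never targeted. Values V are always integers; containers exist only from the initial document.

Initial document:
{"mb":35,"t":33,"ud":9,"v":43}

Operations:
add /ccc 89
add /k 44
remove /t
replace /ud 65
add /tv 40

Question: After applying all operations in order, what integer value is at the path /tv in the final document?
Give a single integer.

After op 1 (add /ccc 89): {"ccc":89,"mb":35,"t":33,"ud":9,"v":43}
After op 2 (add /k 44): {"ccc":89,"k":44,"mb":35,"t":33,"ud":9,"v":43}
After op 3 (remove /t): {"ccc":89,"k":44,"mb":35,"ud":9,"v":43}
After op 4 (replace /ud 65): {"ccc":89,"k":44,"mb":35,"ud":65,"v":43}
After op 5 (add /tv 40): {"ccc":89,"k":44,"mb":35,"tv":40,"ud":65,"v":43}
Value at /tv: 40

Answer: 40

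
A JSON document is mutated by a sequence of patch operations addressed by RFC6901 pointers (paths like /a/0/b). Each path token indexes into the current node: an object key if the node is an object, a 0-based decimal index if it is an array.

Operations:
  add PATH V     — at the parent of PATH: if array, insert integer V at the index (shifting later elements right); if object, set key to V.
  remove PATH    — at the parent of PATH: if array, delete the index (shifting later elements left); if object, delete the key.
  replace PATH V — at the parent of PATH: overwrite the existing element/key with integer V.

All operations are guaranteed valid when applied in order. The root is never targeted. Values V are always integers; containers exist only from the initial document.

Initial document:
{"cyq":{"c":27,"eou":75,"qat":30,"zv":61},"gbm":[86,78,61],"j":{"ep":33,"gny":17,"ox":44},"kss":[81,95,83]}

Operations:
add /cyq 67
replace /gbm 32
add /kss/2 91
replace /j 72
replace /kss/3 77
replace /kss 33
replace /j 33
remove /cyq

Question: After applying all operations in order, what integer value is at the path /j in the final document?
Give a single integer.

After op 1 (add /cyq 67): {"cyq":67,"gbm":[86,78,61],"j":{"ep":33,"gny":17,"ox":44},"kss":[81,95,83]}
After op 2 (replace /gbm 32): {"cyq":67,"gbm":32,"j":{"ep":33,"gny":17,"ox":44},"kss":[81,95,83]}
After op 3 (add /kss/2 91): {"cyq":67,"gbm":32,"j":{"ep":33,"gny":17,"ox":44},"kss":[81,95,91,83]}
After op 4 (replace /j 72): {"cyq":67,"gbm":32,"j":72,"kss":[81,95,91,83]}
After op 5 (replace /kss/3 77): {"cyq":67,"gbm":32,"j":72,"kss":[81,95,91,77]}
After op 6 (replace /kss 33): {"cyq":67,"gbm":32,"j":72,"kss":33}
After op 7 (replace /j 33): {"cyq":67,"gbm":32,"j":33,"kss":33}
After op 8 (remove /cyq): {"gbm":32,"j":33,"kss":33}
Value at /j: 33

Answer: 33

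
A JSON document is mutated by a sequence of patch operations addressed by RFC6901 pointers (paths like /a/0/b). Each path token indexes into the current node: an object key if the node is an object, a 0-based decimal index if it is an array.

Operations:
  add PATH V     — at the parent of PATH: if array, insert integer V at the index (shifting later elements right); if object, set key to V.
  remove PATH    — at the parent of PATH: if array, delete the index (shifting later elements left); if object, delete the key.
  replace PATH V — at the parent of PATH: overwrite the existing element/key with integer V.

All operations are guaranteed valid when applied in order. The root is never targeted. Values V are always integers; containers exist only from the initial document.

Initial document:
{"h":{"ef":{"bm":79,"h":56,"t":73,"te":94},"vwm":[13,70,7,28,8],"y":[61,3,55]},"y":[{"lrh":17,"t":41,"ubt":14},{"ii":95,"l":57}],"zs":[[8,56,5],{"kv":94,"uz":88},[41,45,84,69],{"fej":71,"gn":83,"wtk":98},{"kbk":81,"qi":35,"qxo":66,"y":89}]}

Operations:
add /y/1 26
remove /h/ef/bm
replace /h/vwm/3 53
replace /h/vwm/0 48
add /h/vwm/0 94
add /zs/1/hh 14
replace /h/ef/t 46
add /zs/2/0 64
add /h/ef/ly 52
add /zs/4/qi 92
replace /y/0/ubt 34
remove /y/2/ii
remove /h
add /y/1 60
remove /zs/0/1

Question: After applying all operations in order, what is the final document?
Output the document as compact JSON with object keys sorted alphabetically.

After op 1 (add /y/1 26): {"h":{"ef":{"bm":79,"h":56,"t":73,"te":94},"vwm":[13,70,7,28,8],"y":[61,3,55]},"y":[{"lrh":17,"t":41,"ubt":14},26,{"ii":95,"l":57}],"zs":[[8,56,5],{"kv":94,"uz":88},[41,45,84,69],{"fej":71,"gn":83,"wtk":98},{"kbk":81,"qi":35,"qxo":66,"y":89}]}
After op 2 (remove /h/ef/bm): {"h":{"ef":{"h":56,"t":73,"te":94},"vwm":[13,70,7,28,8],"y":[61,3,55]},"y":[{"lrh":17,"t":41,"ubt":14},26,{"ii":95,"l":57}],"zs":[[8,56,5],{"kv":94,"uz":88},[41,45,84,69],{"fej":71,"gn":83,"wtk":98},{"kbk":81,"qi":35,"qxo":66,"y":89}]}
After op 3 (replace /h/vwm/3 53): {"h":{"ef":{"h":56,"t":73,"te":94},"vwm":[13,70,7,53,8],"y":[61,3,55]},"y":[{"lrh":17,"t":41,"ubt":14},26,{"ii":95,"l":57}],"zs":[[8,56,5],{"kv":94,"uz":88},[41,45,84,69],{"fej":71,"gn":83,"wtk":98},{"kbk":81,"qi":35,"qxo":66,"y":89}]}
After op 4 (replace /h/vwm/0 48): {"h":{"ef":{"h":56,"t":73,"te":94},"vwm":[48,70,7,53,8],"y":[61,3,55]},"y":[{"lrh":17,"t":41,"ubt":14},26,{"ii":95,"l":57}],"zs":[[8,56,5],{"kv":94,"uz":88},[41,45,84,69],{"fej":71,"gn":83,"wtk":98},{"kbk":81,"qi":35,"qxo":66,"y":89}]}
After op 5 (add /h/vwm/0 94): {"h":{"ef":{"h":56,"t":73,"te":94},"vwm":[94,48,70,7,53,8],"y":[61,3,55]},"y":[{"lrh":17,"t":41,"ubt":14},26,{"ii":95,"l":57}],"zs":[[8,56,5],{"kv":94,"uz":88},[41,45,84,69],{"fej":71,"gn":83,"wtk":98},{"kbk":81,"qi":35,"qxo":66,"y":89}]}
After op 6 (add /zs/1/hh 14): {"h":{"ef":{"h":56,"t":73,"te":94},"vwm":[94,48,70,7,53,8],"y":[61,3,55]},"y":[{"lrh":17,"t":41,"ubt":14},26,{"ii":95,"l":57}],"zs":[[8,56,5],{"hh":14,"kv":94,"uz":88},[41,45,84,69],{"fej":71,"gn":83,"wtk":98},{"kbk":81,"qi":35,"qxo":66,"y":89}]}
After op 7 (replace /h/ef/t 46): {"h":{"ef":{"h":56,"t":46,"te":94},"vwm":[94,48,70,7,53,8],"y":[61,3,55]},"y":[{"lrh":17,"t":41,"ubt":14},26,{"ii":95,"l":57}],"zs":[[8,56,5],{"hh":14,"kv":94,"uz":88},[41,45,84,69],{"fej":71,"gn":83,"wtk":98},{"kbk":81,"qi":35,"qxo":66,"y":89}]}
After op 8 (add /zs/2/0 64): {"h":{"ef":{"h":56,"t":46,"te":94},"vwm":[94,48,70,7,53,8],"y":[61,3,55]},"y":[{"lrh":17,"t":41,"ubt":14},26,{"ii":95,"l":57}],"zs":[[8,56,5],{"hh":14,"kv":94,"uz":88},[64,41,45,84,69],{"fej":71,"gn":83,"wtk":98},{"kbk":81,"qi":35,"qxo":66,"y":89}]}
After op 9 (add /h/ef/ly 52): {"h":{"ef":{"h":56,"ly":52,"t":46,"te":94},"vwm":[94,48,70,7,53,8],"y":[61,3,55]},"y":[{"lrh":17,"t":41,"ubt":14},26,{"ii":95,"l":57}],"zs":[[8,56,5],{"hh":14,"kv":94,"uz":88},[64,41,45,84,69],{"fej":71,"gn":83,"wtk":98},{"kbk":81,"qi":35,"qxo":66,"y":89}]}
After op 10 (add /zs/4/qi 92): {"h":{"ef":{"h":56,"ly":52,"t":46,"te":94},"vwm":[94,48,70,7,53,8],"y":[61,3,55]},"y":[{"lrh":17,"t":41,"ubt":14},26,{"ii":95,"l":57}],"zs":[[8,56,5],{"hh":14,"kv":94,"uz":88},[64,41,45,84,69],{"fej":71,"gn":83,"wtk":98},{"kbk":81,"qi":92,"qxo":66,"y":89}]}
After op 11 (replace /y/0/ubt 34): {"h":{"ef":{"h":56,"ly":52,"t":46,"te":94},"vwm":[94,48,70,7,53,8],"y":[61,3,55]},"y":[{"lrh":17,"t":41,"ubt":34},26,{"ii":95,"l":57}],"zs":[[8,56,5],{"hh":14,"kv":94,"uz":88},[64,41,45,84,69],{"fej":71,"gn":83,"wtk":98},{"kbk":81,"qi":92,"qxo":66,"y":89}]}
After op 12 (remove /y/2/ii): {"h":{"ef":{"h":56,"ly":52,"t":46,"te":94},"vwm":[94,48,70,7,53,8],"y":[61,3,55]},"y":[{"lrh":17,"t":41,"ubt":34},26,{"l":57}],"zs":[[8,56,5],{"hh":14,"kv":94,"uz":88},[64,41,45,84,69],{"fej":71,"gn":83,"wtk":98},{"kbk":81,"qi":92,"qxo":66,"y":89}]}
After op 13 (remove /h): {"y":[{"lrh":17,"t":41,"ubt":34},26,{"l":57}],"zs":[[8,56,5],{"hh":14,"kv":94,"uz":88},[64,41,45,84,69],{"fej":71,"gn":83,"wtk":98},{"kbk":81,"qi":92,"qxo":66,"y":89}]}
After op 14 (add /y/1 60): {"y":[{"lrh":17,"t":41,"ubt":34},60,26,{"l":57}],"zs":[[8,56,5],{"hh":14,"kv":94,"uz":88},[64,41,45,84,69],{"fej":71,"gn":83,"wtk":98},{"kbk":81,"qi":92,"qxo":66,"y":89}]}
After op 15 (remove /zs/0/1): {"y":[{"lrh":17,"t":41,"ubt":34},60,26,{"l":57}],"zs":[[8,5],{"hh":14,"kv":94,"uz":88},[64,41,45,84,69],{"fej":71,"gn":83,"wtk":98},{"kbk":81,"qi":92,"qxo":66,"y":89}]}

Answer: {"y":[{"lrh":17,"t":41,"ubt":34},60,26,{"l":57}],"zs":[[8,5],{"hh":14,"kv":94,"uz":88},[64,41,45,84,69],{"fej":71,"gn":83,"wtk":98},{"kbk":81,"qi":92,"qxo":66,"y":89}]}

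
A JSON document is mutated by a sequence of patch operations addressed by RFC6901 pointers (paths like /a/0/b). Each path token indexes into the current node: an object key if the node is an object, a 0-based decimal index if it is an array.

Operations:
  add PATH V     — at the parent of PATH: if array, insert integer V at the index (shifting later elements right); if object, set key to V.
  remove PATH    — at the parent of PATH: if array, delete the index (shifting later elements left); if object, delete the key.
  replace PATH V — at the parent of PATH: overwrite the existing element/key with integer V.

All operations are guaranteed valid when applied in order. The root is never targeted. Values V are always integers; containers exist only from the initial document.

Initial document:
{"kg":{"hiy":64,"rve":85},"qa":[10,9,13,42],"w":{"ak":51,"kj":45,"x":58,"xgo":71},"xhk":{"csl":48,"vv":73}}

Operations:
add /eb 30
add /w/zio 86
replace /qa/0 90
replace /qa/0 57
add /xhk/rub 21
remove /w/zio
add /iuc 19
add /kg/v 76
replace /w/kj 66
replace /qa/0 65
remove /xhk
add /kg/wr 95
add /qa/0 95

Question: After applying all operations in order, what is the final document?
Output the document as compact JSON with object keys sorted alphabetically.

After op 1 (add /eb 30): {"eb":30,"kg":{"hiy":64,"rve":85},"qa":[10,9,13,42],"w":{"ak":51,"kj":45,"x":58,"xgo":71},"xhk":{"csl":48,"vv":73}}
After op 2 (add /w/zio 86): {"eb":30,"kg":{"hiy":64,"rve":85},"qa":[10,9,13,42],"w":{"ak":51,"kj":45,"x":58,"xgo":71,"zio":86},"xhk":{"csl":48,"vv":73}}
After op 3 (replace /qa/0 90): {"eb":30,"kg":{"hiy":64,"rve":85},"qa":[90,9,13,42],"w":{"ak":51,"kj":45,"x":58,"xgo":71,"zio":86},"xhk":{"csl":48,"vv":73}}
After op 4 (replace /qa/0 57): {"eb":30,"kg":{"hiy":64,"rve":85},"qa":[57,9,13,42],"w":{"ak":51,"kj":45,"x":58,"xgo":71,"zio":86},"xhk":{"csl":48,"vv":73}}
After op 5 (add /xhk/rub 21): {"eb":30,"kg":{"hiy":64,"rve":85},"qa":[57,9,13,42],"w":{"ak":51,"kj":45,"x":58,"xgo":71,"zio":86},"xhk":{"csl":48,"rub":21,"vv":73}}
After op 6 (remove /w/zio): {"eb":30,"kg":{"hiy":64,"rve":85},"qa":[57,9,13,42],"w":{"ak":51,"kj":45,"x":58,"xgo":71},"xhk":{"csl":48,"rub":21,"vv":73}}
After op 7 (add /iuc 19): {"eb":30,"iuc":19,"kg":{"hiy":64,"rve":85},"qa":[57,9,13,42],"w":{"ak":51,"kj":45,"x":58,"xgo":71},"xhk":{"csl":48,"rub":21,"vv":73}}
After op 8 (add /kg/v 76): {"eb":30,"iuc":19,"kg":{"hiy":64,"rve":85,"v":76},"qa":[57,9,13,42],"w":{"ak":51,"kj":45,"x":58,"xgo":71},"xhk":{"csl":48,"rub":21,"vv":73}}
After op 9 (replace /w/kj 66): {"eb":30,"iuc":19,"kg":{"hiy":64,"rve":85,"v":76},"qa":[57,9,13,42],"w":{"ak":51,"kj":66,"x":58,"xgo":71},"xhk":{"csl":48,"rub":21,"vv":73}}
After op 10 (replace /qa/0 65): {"eb":30,"iuc":19,"kg":{"hiy":64,"rve":85,"v":76},"qa":[65,9,13,42],"w":{"ak":51,"kj":66,"x":58,"xgo":71},"xhk":{"csl":48,"rub":21,"vv":73}}
After op 11 (remove /xhk): {"eb":30,"iuc":19,"kg":{"hiy":64,"rve":85,"v":76},"qa":[65,9,13,42],"w":{"ak":51,"kj":66,"x":58,"xgo":71}}
After op 12 (add /kg/wr 95): {"eb":30,"iuc":19,"kg":{"hiy":64,"rve":85,"v":76,"wr":95},"qa":[65,9,13,42],"w":{"ak":51,"kj":66,"x":58,"xgo":71}}
After op 13 (add /qa/0 95): {"eb":30,"iuc":19,"kg":{"hiy":64,"rve":85,"v":76,"wr":95},"qa":[95,65,9,13,42],"w":{"ak":51,"kj":66,"x":58,"xgo":71}}

Answer: {"eb":30,"iuc":19,"kg":{"hiy":64,"rve":85,"v":76,"wr":95},"qa":[95,65,9,13,42],"w":{"ak":51,"kj":66,"x":58,"xgo":71}}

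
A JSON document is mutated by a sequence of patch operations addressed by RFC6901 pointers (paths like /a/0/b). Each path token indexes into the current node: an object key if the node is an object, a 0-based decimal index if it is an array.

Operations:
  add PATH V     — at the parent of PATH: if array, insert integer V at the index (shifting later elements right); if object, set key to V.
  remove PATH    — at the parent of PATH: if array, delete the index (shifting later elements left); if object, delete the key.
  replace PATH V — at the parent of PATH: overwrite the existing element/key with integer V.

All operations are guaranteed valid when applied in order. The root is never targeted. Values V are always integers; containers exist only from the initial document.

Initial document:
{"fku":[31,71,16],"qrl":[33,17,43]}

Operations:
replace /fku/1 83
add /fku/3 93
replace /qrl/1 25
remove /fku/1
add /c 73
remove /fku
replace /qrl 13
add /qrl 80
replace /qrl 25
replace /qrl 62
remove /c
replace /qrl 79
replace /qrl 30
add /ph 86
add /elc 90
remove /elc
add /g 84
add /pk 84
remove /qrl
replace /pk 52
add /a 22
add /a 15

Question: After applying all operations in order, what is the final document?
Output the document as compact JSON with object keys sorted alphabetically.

After op 1 (replace /fku/1 83): {"fku":[31,83,16],"qrl":[33,17,43]}
After op 2 (add /fku/3 93): {"fku":[31,83,16,93],"qrl":[33,17,43]}
After op 3 (replace /qrl/1 25): {"fku":[31,83,16,93],"qrl":[33,25,43]}
After op 4 (remove /fku/1): {"fku":[31,16,93],"qrl":[33,25,43]}
After op 5 (add /c 73): {"c":73,"fku":[31,16,93],"qrl":[33,25,43]}
After op 6 (remove /fku): {"c":73,"qrl":[33,25,43]}
After op 7 (replace /qrl 13): {"c":73,"qrl":13}
After op 8 (add /qrl 80): {"c":73,"qrl":80}
After op 9 (replace /qrl 25): {"c":73,"qrl":25}
After op 10 (replace /qrl 62): {"c":73,"qrl":62}
After op 11 (remove /c): {"qrl":62}
After op 12 (replace /qrl 79): {"qrl":79}
After op 13 (replace /qrl 30): {"qrl":30}
After op 14 (add /ph 86): {"ph":86,"qrl":30}
After op 15 (add /elc 90): {"elc":90,"ph":86,"qrl":30}
After op 16 (remove /elc): {"ph":86,"qrl":30}
After op 17 (add /g 84): {"g":84,"ph":86,"qrl":30}
After op 18 (add /pk 84): {"g":84,"ph":86,"pk":84,"qrl":30}
After op 19 (remove /qrl): {"g":84,"ph":86,"pk":84}
After op 20 (replace /pk 52): {"g":84,"ph":86,"pk":52}
After op 21 (add /a 22): {"a":22,"g":84,"ph":86,"pk":52}
After op 22 (add /a 15): {"a":15,"g":84,"ph":86,"pk":52}

Answer: {"a":15,"g":84,"ph":86,"pk":52}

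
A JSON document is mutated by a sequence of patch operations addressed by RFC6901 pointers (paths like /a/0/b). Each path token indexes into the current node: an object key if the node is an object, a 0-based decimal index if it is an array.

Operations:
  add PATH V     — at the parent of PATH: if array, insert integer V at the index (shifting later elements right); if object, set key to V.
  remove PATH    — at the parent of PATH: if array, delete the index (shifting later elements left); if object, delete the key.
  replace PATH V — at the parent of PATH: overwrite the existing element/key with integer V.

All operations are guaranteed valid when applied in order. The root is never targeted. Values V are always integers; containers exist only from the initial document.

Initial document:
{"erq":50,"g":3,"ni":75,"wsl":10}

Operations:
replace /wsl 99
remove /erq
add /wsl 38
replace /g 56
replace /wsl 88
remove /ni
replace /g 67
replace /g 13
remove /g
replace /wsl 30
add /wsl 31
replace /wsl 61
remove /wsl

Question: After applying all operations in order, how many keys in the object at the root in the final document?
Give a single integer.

After op 1 (replace /wsl 99): {"erq":50,"g":3,"ni":75,"wsl":99}
After op 2 (remove /erq): {"g":3,"ni":75,"wsl":99}
After op 3 (add /wsl 38): {"g":3,"ni":75,"wsl":38}
After op 4 (replace /g 56): {"g":56,"ni":75,"wsl":38}
After op 5 (replace /wsl 88): {"g":56,"ni":75,"wsl":88}
After op 6 (remove /ni): {"g":56,"wsl":88}
After op 7 (replace /g 67): {"g":67,"wsl":88}
After op 8 (replace /g 13): {"g":13,"wsl":88}
After op 9 (remove /g): {"wsl":88}
After op 10 (replace /wsl 30): {"wsl":30}
After op 11 (add /wsl 31): {"wsl":31}
After op 12 (replace /wsl 61): {"wsl":61}
After op 13 (remove /wsl): {}
Size at the root: 0

Answer: 0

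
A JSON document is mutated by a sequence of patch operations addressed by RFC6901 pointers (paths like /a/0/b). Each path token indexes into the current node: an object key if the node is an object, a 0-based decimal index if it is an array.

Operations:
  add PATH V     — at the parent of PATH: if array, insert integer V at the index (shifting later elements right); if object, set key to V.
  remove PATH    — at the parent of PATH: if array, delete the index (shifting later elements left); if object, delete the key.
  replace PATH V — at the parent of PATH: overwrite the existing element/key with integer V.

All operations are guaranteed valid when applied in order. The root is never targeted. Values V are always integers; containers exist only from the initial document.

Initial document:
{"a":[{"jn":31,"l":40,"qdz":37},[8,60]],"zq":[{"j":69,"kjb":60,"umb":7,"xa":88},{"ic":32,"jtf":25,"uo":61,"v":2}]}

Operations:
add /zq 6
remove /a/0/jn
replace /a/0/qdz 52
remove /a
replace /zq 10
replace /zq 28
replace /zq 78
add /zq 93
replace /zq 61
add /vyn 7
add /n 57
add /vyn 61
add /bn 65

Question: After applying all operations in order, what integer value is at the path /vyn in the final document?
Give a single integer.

After op 1 (add /zq 6): {"a":[{"jn":31,"l":40,"qdz":37},[8,60]],"zq":6}
After op 2 (remove /a/0/jn): {"a":[{"l":40,"qdz":37},[8,60]],"zq":6}
After op 3 (replace /a/0/qdz 52): {"a":[{"l":40,"qdz":52},[8,60]],"zq":6}
After op 4 (remove /a): {"zq":6}
After op 5 (replace /zq 10): {"zq":10}
After op 6 (replace /zq 28): {"zq":28}
After op 7 (replace /zq 78): {"zq":78}
After op 8 (add /zq 93): {"zq":93}
After op 9 (replace /zq 61): {"zq":61}
After op 10 (add /vyn 7): {"vyn":7,"zq":61}
After op 11 (add /n 57): {"n":57,"vyn":7,"zq":61}
After op 12 (add /vyn 61): {"n":57,"vyn":61,"zq":61}
After op 13 (add /bn 65): {"bn":65,"n":57,"vyn":61,"zq":61}
Value at /vyn: 61

Answer: 61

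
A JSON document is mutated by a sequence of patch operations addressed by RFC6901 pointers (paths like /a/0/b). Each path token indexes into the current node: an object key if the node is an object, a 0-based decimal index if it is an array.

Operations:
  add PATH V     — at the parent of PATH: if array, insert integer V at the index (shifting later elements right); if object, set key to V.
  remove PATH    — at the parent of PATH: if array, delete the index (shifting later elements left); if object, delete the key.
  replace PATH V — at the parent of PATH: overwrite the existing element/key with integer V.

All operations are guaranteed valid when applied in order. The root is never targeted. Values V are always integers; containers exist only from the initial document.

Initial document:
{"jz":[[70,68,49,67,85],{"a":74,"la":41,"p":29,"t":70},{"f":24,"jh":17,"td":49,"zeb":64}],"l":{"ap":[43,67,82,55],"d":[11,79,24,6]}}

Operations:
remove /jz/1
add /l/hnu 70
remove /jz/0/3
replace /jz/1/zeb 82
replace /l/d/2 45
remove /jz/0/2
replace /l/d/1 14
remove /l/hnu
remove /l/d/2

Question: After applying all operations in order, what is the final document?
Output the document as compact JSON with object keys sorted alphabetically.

After op 1 (remove /jz/1): {"jz":[[70,68,49,67,85],{"f":24,"jh":17,"td":49,"zeb":64}],"l":{"ap":[43,67,82,55],"d":[11,79,24,6]}}
After op 2 (add /l/hnu 70): {"jz":[[70,68,49,67,85],{"f":24,"jh":17,"td":49,"zeb":64}],"l":{"ap":[43,67,82,55],"d":[11,79,24,6],"hnu":70}}
After op 3 (remove /jz/0/3): {"jz":[[70,68,49,85],{"f":24,"jh":17,"td":49,"zeb":64}],"l":{"ap":[43,67,82,55],"d":[11,79,24,6],"hnu":70}}
After op 4 (replace /jz/1/zeb 82): {"jz":[[70,68,49,85],{"f":24,"jh":17,"td":49,"zeb":82}],"l":{"ap":[43,67,82,55],"d":[11,79,24,6],"hnu":70}}
After op 5 (replace /l/d/2 45): {"jz":[[70,68,49,85],{"f":24,"jh":17,"td":49,"zeb":82}],"l":{"ap":[43,67,82,55],"d":[11,79,45,6],"hnu":70}}
After op 6 (remove /jz/0/2): {"jz":[[70,68,85],{"f":24,"jh":17,"td":49,"zeb":82}],"l":{"ap":[43,67,82,55],"d":[11,79,45,6],"hnu":70}}
After op 7 (replace /l/d/1 14): {"jz":[[70,68,85],{"f":24,"jh":17,"td":49,"zeb":82}],"l":{"ap":[43,67,82,55],"d":[11,14,45,6],"hnu":70}}
After op 8 (remove /l/hnu): {"jz":[[70,68,85],{"f":24,"jh":17,"td":49,"zeb":82}],"l":{"ap":[43,67,82,55],"d":[11,14,45,6]}}
After op 9 (remove /l/d/2): {"jz":[[70,68,85],{"f":24,"jh":17,"td":49,"zeb":82}],"l":{"ap":[43,67,82,55],"d":[11,14,6]}}

Answer: {"jz":[[70,68,85],{"f":24,"jh":17,"td":49,"zeb":82}],"l":{"ap":[43,67,82,55],"d":[11,14,6]}}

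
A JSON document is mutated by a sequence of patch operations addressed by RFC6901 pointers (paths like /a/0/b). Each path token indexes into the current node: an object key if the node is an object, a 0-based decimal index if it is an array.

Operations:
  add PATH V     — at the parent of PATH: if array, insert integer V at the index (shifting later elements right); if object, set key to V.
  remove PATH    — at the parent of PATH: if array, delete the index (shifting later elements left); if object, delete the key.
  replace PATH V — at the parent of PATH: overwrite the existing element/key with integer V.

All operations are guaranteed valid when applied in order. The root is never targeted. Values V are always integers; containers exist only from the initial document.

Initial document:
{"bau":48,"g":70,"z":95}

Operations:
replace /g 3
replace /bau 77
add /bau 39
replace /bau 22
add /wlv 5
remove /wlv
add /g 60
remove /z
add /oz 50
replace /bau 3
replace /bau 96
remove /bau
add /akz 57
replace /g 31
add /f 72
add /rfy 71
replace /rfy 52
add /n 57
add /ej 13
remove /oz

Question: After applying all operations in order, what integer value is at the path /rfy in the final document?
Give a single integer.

Answer: 52

Derivation:
After op 1 (replace /g 3): {"bau":48,"g":3,"z":95}
After op 2 (replace /bau 77): {"bau":77,"g":3,"z":95}
After op 3 (add /bau 39): {"bau":39,"g":3,"z":95}
After op 4 (replace /bau 22): {"bau":22,"g":3,"z":95}
After op 5 (add /wlv 5): {"bau":22,"g":3,"wlv":5,"z":95}
After op 6 (remove /wlv): {"bau":22,"g":3,"z":95}
After op 7 (add /g 60): {"bau":22,"g":60,"z":95}
After op 8 (remove /z): {"bau":22,"g":60}
After op 9 (add /oz 50): {"bau":22,"g":60,"oz":50}
After op 10 (replace /bau 3): {"bau":3,"g":60,"oz":50}
After op 11 (replace /bau 96): {"bau":96,"g":60,"oz":50}
After op 12 (remove /bau): {"g":60,"oz":50}
After op 13 (add /akz 57): {"akz":57,"g":60,"oz":50}
After op 14 (replace /g 31): {"akz":57,"g":31,"oz":50}
After op 15 (add /f 72): {"akz":57,"f":72,"g":31,"oz":50}
After op 16 (add /rfy 71): {"akz":57,"f":72,"g":31,"oz":50,"rfy":71}
After op 17 (replace /rfy 52): {"akz":57,"f":72,"g":31,"oz":50,"rfy":52}
After op 18 (add /n 57): {"akz":57,"f":72,"g":31,"n":57,"oz":50,"rfy":52}
After op 19 (add /ej 13): {"akz":57,"ej":13,"f":72,"g":31,"n":57,"oz":50,"rfy":52}
After op 20 (remove /oz): {"akz":57,"ej":13,"f":72,"g":31,"n":57,"rfy":52}
Value at /rfy: 52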